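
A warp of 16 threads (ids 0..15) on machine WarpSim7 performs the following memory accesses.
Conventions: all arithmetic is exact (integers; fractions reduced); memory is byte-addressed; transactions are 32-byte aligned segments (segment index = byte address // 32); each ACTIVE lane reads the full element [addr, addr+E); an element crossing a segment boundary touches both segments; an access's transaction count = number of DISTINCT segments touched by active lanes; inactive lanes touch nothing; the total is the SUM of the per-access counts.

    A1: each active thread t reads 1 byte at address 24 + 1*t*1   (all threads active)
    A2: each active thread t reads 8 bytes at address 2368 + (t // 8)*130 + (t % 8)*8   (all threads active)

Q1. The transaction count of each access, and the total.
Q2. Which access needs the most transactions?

A1: 2 transactions
A2: 5 transactions

Answer: 2,5; total 7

Answer: A2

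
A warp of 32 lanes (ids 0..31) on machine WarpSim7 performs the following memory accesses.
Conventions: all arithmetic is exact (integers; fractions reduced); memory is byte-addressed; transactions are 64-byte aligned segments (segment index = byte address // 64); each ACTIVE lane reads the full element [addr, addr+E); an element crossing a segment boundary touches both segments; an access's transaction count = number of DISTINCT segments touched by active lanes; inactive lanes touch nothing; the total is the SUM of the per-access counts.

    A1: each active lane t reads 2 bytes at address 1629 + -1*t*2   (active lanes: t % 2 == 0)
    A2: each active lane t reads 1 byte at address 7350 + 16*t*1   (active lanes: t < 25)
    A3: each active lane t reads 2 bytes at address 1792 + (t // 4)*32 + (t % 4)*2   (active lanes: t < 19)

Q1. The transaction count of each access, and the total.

A1: 2 transactions
A2: 7 transactions
A3: 3 transactions

Answer: 2,7,3; total 12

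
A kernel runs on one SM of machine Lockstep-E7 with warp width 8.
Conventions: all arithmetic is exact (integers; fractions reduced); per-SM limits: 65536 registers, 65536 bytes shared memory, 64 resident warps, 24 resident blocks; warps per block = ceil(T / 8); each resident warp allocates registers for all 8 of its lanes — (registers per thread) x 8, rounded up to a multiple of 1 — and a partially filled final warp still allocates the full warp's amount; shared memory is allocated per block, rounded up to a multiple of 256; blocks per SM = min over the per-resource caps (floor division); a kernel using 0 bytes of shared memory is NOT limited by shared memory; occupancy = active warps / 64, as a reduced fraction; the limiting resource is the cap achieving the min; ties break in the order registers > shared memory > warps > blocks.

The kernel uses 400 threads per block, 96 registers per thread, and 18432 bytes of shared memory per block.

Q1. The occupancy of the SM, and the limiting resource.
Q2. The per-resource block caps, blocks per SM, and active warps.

Answer: occupancy 25/32, limited by registers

registers: 1 block
shared memory: 3 blocks
warps: 1 block
blocks: 24 blocks

Answer: 1 block, 50 active warps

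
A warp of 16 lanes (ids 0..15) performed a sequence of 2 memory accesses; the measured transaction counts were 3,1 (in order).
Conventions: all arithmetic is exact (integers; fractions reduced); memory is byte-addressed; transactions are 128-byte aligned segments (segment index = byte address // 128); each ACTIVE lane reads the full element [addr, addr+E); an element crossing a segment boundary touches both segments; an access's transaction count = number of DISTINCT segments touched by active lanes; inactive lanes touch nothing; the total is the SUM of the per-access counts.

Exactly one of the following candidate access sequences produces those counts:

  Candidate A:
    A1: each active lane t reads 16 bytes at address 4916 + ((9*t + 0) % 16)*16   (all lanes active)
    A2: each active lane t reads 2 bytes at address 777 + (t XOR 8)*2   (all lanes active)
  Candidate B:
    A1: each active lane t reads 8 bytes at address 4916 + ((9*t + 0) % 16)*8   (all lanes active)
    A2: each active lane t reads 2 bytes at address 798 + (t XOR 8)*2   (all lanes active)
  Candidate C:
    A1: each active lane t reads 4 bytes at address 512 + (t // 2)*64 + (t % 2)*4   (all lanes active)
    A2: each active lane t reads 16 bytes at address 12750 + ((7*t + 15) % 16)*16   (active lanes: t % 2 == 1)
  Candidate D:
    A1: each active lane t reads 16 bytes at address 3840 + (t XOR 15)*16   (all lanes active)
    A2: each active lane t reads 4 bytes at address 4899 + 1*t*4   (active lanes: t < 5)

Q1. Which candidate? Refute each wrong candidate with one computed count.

B: A1 gives 2 transactions, not 3
C: A1 gives 4 transactions, not 3
D: A1 gives 2 transactions, not 3
A: all counts match (3,1)

Answer: A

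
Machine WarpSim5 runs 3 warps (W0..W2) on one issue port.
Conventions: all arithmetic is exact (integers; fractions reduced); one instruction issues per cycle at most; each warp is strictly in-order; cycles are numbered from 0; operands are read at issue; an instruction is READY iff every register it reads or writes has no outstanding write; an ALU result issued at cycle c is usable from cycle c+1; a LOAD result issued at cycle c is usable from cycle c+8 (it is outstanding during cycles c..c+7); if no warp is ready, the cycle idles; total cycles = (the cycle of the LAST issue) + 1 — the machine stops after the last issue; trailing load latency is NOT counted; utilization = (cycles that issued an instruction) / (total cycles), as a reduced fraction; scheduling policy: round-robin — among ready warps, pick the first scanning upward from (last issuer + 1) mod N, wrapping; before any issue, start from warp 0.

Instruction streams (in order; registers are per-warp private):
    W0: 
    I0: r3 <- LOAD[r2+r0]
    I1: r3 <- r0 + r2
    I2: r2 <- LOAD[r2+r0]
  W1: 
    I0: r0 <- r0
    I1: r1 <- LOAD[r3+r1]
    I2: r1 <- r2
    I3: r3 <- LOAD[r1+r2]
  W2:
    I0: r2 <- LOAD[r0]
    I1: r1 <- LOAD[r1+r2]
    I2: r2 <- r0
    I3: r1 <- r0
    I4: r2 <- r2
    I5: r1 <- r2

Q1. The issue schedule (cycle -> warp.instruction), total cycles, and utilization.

cycle 0: W0.I0
cycle 1: W1.I0
cycle 2: W2.I0
cycle 3: W1.I1
cycle 4: idle
cycle 5: idle
cycle 6: idle
cycle 7: idle
cycle 8: W0.I1
cycle 9: W0.I2
cycle 10: W2.I1
cycle 11: W1.I2
cycle 12: W2.I2
cycle 13: W1.I3
cycle 14: idle
cycle 15: idle
cycle 16: idle
cycle 17: idle
cycle 18: W2.I3
cycle 19: W2.I4
cycle 20: W2.I5

Answer: 21 cycles, utilization 13/21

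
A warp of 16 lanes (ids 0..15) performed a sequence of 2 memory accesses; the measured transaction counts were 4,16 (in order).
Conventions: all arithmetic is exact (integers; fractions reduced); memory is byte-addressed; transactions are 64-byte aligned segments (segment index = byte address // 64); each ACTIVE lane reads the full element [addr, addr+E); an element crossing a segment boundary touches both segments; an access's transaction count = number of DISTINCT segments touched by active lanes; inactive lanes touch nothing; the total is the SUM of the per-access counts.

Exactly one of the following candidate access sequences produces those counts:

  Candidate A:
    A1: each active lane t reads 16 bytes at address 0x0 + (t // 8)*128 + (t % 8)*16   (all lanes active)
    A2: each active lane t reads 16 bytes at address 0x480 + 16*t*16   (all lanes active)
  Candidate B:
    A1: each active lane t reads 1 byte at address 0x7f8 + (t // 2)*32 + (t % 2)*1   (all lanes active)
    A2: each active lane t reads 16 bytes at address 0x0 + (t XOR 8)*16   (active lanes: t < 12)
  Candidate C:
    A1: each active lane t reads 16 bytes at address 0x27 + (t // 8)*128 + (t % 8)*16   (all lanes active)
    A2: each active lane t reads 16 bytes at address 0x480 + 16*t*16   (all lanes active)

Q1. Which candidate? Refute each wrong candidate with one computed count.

B: A1 gives 5 transactions, not 4
C: A1 gives 5 transactions, not 4
A: all counts match (4,16)

Answer: A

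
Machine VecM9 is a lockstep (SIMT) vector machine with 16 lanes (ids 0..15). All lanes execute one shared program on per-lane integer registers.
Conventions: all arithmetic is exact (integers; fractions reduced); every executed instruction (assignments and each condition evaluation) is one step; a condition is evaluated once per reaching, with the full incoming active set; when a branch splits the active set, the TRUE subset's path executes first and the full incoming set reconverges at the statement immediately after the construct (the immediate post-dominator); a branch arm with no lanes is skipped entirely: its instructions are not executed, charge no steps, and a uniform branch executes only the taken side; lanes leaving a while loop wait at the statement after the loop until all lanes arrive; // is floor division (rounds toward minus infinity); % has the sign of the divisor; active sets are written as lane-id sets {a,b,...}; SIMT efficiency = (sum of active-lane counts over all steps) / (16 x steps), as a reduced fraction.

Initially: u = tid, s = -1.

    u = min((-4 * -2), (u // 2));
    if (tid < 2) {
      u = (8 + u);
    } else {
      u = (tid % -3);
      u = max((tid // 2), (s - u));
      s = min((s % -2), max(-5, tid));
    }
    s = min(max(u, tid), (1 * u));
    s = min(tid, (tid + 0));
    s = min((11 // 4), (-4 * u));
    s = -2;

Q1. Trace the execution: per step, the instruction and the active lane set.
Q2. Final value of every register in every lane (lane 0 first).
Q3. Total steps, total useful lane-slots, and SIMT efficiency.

step 0: u <- min((-4 * -2), (u // 2)) {0,1,2,3,4,5,6,7,8,9,10,11,12,13,14,15}
step 1: eval (tid < 2)               {0,1,2,3,4,5,6,7,8,9,10,11,12,13,14,15}
step 2: u <- (8 + u)                 {0,1}
step 3: u <- (tid % -3)              {2,3,4,5,6,7,8,9,10,11,12,13,14,15}
step 4: u <- max((tid // 2), (s - u)) {2,3,4,5,6,7,8,9,10,11,12,13,14,15}
step 5: s <- min((s % -2), max(-5, tid)) {2,3,4,5,6,7,8,9,10,11,12,13,14,15}
step 6: s <- min(max(u, tid), (1 * u)) {0,1,2,3,4,5,6,7,8,9,10,11,12,13,14,15}
step 7: s <- min(tid, (tid + 0))     {0,1,2,3,4,5,6,7,8,9,10,11,12,13,14,15}
step 8: s <- min((11 // 4), (-4 * u)) {0,1,2,3,4,5,6,7,8,9,10,11,12,13,14,15}
step 9: s <- -2                      {0,1,2,3,4,5,6,7,8,9,10,11,12,13,14,15}

Answer: 10 steps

u: 8,8,1,1,2,2,3,3,4,4,5,5,6,6,7,7
s: -2,-2,-2,-2,-2,-2,-2,-2,-2,-2,-2,-2,-2,-2,-2,-2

steps = 10; useful = 140; efficiency = 140/160 = 7/8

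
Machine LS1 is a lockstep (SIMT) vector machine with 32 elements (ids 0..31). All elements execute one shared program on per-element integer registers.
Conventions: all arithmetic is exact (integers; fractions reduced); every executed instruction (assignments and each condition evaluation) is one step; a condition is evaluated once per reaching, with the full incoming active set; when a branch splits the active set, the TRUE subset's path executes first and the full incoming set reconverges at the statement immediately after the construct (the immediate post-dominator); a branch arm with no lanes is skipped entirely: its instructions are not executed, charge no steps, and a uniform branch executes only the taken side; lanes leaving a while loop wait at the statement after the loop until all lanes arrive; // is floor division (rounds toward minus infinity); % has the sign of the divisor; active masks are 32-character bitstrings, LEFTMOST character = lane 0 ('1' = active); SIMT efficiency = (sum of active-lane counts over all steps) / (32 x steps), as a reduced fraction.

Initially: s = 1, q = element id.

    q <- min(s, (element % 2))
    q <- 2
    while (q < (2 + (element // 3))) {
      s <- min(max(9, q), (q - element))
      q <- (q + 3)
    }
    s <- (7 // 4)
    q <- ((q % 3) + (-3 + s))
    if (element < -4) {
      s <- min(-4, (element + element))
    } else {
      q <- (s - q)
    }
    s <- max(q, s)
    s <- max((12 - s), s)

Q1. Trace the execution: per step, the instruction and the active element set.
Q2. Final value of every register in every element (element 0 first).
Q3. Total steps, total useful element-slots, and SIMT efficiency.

step 0: q <- min(s, (element % 2))   11111111111111111111111111111111
step 1: q <- 2                       11111111111111111111111111111111
step 2: eval (q < (2 + (element // 3))) 11111111111111111111111111111111
step 3: s <- min(max(9, q), (q - element)) 00011111111111111111111111111111
step 4: q <- (q + 3)                 00011111111111111111111111111111
step 5: eval (q < (2 + (element // 3))) 00011111111111111111111111111111
step 6: s <- min(max(9, q), (q - element)) 00000000000011111111111111111111
step 7: q <- (q + 3)                 00000000000011111111111111111111
step 8: eval (q < (2 + (element // 3))) 00000000000011111111111111111111
step 9: s <- min(max(9, q), (q - element)) 00000000000000000000011111111111
step 10: q <- (q + 3)                 00000000000000000000011111111111
step 11: eval (q < (2 + (element // 3))) 00000000000000000000011111111111
step 12: s <- min(max(9, q), (q - element)) 00000000000000000000000000000011
step 13: q <- (q + 3)                 00000000000000000000000000000011
step 14: eval (q < (2 + (element // 3))) 00000000000000000000000000000011
step 15: s <- (7 // 4)                11111111111111111111111111111111
step 16: q <- ((q % 3) + (-3 + s))    11111111111111111111111111111111
step 17: eval (element < -4)          11111111111111111111111111111111
step 18: q <- (s - q)                 11111111111111111111111111111111
step 19: s <- max(q, s)               11111111111111111111111111111111
step 20: s <- max((12 - s), s)        11111111111111111111111111111111

Answer: 21 steps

s: 11,11,11,11,11,11,11,11,11,11,11,11,11,11,11,11,11,11,11,11,11,11,11,11,11,11,11,11,11,11,11,11
q: 1,1,1,1,1,1,1,1,1,1,1,1,1,1,1,1,1,1,1,1,1,1,1,1,1,1,1,1,1,1,1,1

steps = 21; useful = 474; efficiency = 474/672 = 79/112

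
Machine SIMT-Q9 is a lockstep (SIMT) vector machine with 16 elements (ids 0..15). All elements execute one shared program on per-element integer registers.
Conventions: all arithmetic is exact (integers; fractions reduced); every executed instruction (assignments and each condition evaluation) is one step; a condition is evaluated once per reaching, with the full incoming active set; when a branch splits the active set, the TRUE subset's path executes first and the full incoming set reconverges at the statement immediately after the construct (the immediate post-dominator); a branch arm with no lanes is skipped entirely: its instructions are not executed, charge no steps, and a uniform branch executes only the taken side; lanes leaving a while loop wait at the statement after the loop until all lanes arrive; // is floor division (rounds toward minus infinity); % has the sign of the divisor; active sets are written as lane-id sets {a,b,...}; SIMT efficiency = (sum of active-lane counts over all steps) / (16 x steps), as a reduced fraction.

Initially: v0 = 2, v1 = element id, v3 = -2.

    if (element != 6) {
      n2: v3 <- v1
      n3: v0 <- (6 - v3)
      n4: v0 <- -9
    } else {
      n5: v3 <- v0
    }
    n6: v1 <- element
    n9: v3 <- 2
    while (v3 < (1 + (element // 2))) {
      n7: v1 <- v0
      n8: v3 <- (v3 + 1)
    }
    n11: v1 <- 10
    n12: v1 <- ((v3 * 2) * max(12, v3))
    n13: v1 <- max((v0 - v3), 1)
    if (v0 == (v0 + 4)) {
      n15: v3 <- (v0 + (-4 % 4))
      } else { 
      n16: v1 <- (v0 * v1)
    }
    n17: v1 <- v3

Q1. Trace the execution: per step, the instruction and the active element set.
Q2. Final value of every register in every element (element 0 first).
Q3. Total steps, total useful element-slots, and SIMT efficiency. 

step 0: eval (element != 6)          {0,1,2,3,4,5,6,7,8,9,10,11,12,13,14,15}
step 1: v3 <- v1                     {0,1,2,3,4,5,7,8,9,10,11,12,13,14,15}
step 2: v0 <- (6 - v3)               {0,1,2,3,4,5,7,8,9,10,11,12,13,14,15}
step 3: v0 <- -9                     {0,1,2,3,4,5,7,8,9,10,11,12,13,14,15}
step 4: v3 <- v0                     {6}
step 5: v1 <- element                {0,1,2,3,4,5,6,7,8,9,10,11,12,13,14,15}
step 6: v3 <- 2                      {0,1,2,3,4,5,6,7,8,9,10,11,12,13,14,15}
step 7: eval (v3 < (1 + (element // 2))) {0,1,2,3,4,5,6,7,8,9,10,11,12,13,14,15}
step 8: v1 <- v0                     {4,5,6,7,8,9,10,11,12,13,14,15}
step 9: v3 <- (v3 + 1)               {4,5,6,7,8,9,10,11,12,13,14,15}
step 10: eval (v3 < (1 + (element // 2))) {4,5,6,7,8,9,10,11,12,13,14,15}
step 11: v1 <- v0                     {6,7,8,9,10,11,12,13,14,15}
step 12: v3 <- (v3 + 1)               {6,7,8,9,10,11,12,13,14,15}
step 13: eval (v3 < (1 + (element // 2))) {6,7,8,9,10,11,12,13,14,15}
step 14: v1 <- v0                     {8,9,10,11,12,13,14,15}
step 15: v3 <- (v3 + 1)               {8,9,10,11,12,13,14,15}
step 16: eval (v3 < (1 + (element // 2))) {8,9,10,11,12,13,14,15}
step 17: v1 <- v0                     {10,11,12,13,14,15}
step 18: v3 <- (v3 + 1)               {10,11,12,13,14,15}
step 19: eval (v3 < (1 + (element // 2))) {10,11,12,13,14,15}
step 20: v1 <- v0                     {12,13,14,15}
step 21: v3 <- (v3 + 1)               {12,13,14,15}
step 22: eval (v3 < (1 + (element // 2))) {12,13,14,15}
step 23: v1 <- v0                     {14,15}
step 24: v3 <- (v3 + 1)               {14,15}
step 25: eval (v3 < (1 + (element // 2))) {14,15}
step 26: v1 <- 10                     {0,1,2,3,4,5,6,7,8,9,10,11,12,13,14,15}
step 27: v1 <- ((v3 * 2) * max(12, v3)) {0,1,2,3,4,5,6,7,8,9,10,11,12,13,14,15}
step 28: v1 <- max((v0 - v3), 1)      {0,1,2,3,4,5,6,7,8,9,10,11,12,13,14,15}
step 29: eval (v0 == (v0 + 4))        {0,1,2,3,4,5,6,7,8,9,10,11,12,13,14,15}
step 30: v1 <- (v0 * v1)              {0,1,2,3,4,5,6,7,8,9,10,11,12,13,14,15}
step 31: v1 <- v3                     {0,1,2,3,4,5,6,7,8,9,10,11,12,13,14,15}

Answer: 32 steps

v0: -9,-9,-9,-9,-9,-9,2,-9,-9,-9,-9,-9,-9,-9,-9,-9
v1: 2,2,2,2,3,3,4,4,5,5,6,6,7,7,8,8
v3: 2,2,2,2,3,3,4,4,5,5,6,6,7,7,8,8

steps = 32; useful = 332; efficiency = 332/512 = 83/128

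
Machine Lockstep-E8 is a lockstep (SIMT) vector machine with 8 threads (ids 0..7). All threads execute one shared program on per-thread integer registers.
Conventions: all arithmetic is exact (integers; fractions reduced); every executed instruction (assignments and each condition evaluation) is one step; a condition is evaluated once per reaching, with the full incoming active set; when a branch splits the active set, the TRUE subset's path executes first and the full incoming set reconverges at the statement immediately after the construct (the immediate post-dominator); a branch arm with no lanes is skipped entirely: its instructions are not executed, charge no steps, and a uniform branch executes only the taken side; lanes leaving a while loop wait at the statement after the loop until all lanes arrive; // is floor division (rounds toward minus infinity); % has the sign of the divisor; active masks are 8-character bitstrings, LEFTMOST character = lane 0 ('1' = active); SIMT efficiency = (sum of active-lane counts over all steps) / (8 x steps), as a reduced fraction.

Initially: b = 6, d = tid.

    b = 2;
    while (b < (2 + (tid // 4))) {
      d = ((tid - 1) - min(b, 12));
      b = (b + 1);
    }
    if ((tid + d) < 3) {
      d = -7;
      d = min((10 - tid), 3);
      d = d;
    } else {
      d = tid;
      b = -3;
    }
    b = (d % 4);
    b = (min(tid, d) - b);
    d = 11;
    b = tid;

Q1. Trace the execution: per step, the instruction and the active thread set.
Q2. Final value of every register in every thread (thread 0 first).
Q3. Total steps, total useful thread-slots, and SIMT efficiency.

step 0: b <- 2                       11111111
step 1: eval (b < (2 + (tid // 4)))  11111111
step 2: d <- ((tid - 1) - min(b, 12)) 00001111
step 3: b <- (b + 1)                 00001111
step 4: eval (b < (2 + (tid // 4)))  00001111
step 5: eval ((tid + d) < 3)         11111111
step 6: d <- -7                      11000000
step 7: d <- min((10 - tid), 3)      11000000
step 8: d <- d                       11000000
step 9: d <- tid                     00111111
step 10: b <- -3                      00111111
step 11: b <- (d % 4)                 11111111
step 12: b <- (min(tid, d) - b)       11111111
step 13: d <- 11                      11111111
step 14: b <- tid                     11111111

Answer: 15 steps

b: 0,1,2,3,4,5,6,7
d: 11,11,11,11,11,11,11,11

steps = 15; useful = 86; efficiency = 86/120 = 43/60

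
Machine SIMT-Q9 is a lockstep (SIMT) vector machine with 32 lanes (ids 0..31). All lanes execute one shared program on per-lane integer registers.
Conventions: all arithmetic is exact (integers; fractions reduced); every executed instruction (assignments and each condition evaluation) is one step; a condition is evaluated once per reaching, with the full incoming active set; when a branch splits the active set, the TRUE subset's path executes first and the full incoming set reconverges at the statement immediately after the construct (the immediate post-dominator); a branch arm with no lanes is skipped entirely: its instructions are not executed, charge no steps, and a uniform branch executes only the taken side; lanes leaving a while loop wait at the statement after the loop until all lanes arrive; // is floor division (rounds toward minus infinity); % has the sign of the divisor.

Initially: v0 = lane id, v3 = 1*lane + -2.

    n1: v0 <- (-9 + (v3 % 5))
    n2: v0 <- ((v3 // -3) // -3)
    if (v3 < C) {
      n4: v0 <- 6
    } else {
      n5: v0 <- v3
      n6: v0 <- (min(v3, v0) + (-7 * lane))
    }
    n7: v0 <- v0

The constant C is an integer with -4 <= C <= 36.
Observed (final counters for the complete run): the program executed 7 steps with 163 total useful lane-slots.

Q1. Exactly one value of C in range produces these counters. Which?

Answer: C = 27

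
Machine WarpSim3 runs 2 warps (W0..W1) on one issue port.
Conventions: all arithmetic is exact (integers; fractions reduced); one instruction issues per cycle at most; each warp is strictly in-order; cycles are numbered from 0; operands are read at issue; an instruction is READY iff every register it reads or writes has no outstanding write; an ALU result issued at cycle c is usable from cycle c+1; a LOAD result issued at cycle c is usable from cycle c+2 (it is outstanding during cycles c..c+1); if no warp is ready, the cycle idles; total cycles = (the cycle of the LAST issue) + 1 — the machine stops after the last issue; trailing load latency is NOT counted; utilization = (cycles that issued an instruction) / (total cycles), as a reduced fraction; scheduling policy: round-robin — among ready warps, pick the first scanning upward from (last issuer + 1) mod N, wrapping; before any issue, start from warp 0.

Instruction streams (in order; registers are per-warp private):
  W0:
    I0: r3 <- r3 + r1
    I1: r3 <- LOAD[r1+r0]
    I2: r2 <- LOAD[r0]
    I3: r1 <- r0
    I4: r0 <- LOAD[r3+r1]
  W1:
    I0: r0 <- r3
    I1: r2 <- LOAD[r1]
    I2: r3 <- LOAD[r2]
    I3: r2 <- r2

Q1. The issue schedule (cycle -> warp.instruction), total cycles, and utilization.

cycle 0: W0.I0
cycle 1: W1.I0
cycle 2: W0.I1
cycle 3: W1.I1
cycle 4: W0.I2
cycle 5: W1.I2
cycle 6: W0.I3
cycle 7: W1.I3
cycle 8: W0.I4

Answer: 9 cycles, utilization 1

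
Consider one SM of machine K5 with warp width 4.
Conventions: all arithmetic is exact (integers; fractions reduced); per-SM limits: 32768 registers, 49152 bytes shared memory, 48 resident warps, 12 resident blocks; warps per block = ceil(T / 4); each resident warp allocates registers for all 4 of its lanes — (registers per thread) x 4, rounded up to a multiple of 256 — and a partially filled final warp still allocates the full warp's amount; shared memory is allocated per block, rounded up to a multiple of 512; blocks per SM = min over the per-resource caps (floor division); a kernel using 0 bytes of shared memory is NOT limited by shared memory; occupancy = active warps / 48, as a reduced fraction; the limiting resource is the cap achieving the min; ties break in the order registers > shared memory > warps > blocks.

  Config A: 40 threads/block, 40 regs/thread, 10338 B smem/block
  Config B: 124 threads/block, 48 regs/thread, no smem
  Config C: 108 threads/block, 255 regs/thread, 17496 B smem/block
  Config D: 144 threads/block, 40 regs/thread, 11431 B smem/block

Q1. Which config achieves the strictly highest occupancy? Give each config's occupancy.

occupancies: A 5/6, B 31/48, C 9/16, D 3/4

Answer: A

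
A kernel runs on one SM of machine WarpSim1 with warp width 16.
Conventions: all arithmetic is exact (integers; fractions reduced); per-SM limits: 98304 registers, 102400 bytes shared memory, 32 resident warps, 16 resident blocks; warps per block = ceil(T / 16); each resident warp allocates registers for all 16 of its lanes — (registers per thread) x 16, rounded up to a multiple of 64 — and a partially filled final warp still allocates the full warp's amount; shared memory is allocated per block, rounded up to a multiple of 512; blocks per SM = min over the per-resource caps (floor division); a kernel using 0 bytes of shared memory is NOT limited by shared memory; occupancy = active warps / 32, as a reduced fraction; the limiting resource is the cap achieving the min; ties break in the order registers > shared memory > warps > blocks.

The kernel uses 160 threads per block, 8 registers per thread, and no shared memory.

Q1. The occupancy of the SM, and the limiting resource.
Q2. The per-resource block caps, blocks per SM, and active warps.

Answer: occupancy 15/16, limited by warps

registers: 76 blocks
shared memory: no limit (kernel uses none)
warps: 3 blocks
blocks: 16 blocks

Answer: 3 blocks, 30 active warps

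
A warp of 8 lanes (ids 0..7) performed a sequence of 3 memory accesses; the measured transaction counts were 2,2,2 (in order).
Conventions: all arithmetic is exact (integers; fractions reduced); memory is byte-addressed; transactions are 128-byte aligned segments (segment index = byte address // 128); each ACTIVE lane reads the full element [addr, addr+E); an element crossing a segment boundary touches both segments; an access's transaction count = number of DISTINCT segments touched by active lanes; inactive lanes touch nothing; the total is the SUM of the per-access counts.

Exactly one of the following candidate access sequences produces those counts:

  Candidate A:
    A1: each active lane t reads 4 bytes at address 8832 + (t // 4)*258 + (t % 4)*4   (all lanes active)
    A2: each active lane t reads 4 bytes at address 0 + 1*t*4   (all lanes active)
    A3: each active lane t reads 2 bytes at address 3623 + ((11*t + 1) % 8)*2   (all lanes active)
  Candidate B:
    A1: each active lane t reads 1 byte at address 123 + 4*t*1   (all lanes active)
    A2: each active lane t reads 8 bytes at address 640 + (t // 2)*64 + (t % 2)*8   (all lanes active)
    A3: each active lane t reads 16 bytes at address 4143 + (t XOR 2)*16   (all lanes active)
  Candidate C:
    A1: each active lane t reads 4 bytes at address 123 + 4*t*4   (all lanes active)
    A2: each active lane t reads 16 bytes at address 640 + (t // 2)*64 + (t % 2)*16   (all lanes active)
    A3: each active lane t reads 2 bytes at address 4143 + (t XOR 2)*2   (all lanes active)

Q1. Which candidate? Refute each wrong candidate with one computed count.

A: A2 gives 1 transaction, not 2
C: A3 gives 1 transaction, not 2
B: all counts match (2,2,2)

Answer: B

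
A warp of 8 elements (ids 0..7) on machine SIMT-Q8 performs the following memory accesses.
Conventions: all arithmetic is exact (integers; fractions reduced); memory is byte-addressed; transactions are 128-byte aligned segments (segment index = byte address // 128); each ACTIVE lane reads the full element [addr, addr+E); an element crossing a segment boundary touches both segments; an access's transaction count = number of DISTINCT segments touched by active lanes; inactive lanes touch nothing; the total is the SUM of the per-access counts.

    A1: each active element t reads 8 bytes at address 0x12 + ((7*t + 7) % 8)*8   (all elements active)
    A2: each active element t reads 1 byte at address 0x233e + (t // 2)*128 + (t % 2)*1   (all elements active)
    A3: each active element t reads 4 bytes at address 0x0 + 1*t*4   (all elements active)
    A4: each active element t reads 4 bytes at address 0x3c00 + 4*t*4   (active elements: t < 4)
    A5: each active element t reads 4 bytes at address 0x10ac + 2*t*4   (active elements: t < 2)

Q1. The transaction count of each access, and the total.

A1: 1 transaction
A2: 4 transactions
A3: 1 transaction
A4: 1 transaction
A5: 1 transaction

Answer: 1,4,1,1,1; total 8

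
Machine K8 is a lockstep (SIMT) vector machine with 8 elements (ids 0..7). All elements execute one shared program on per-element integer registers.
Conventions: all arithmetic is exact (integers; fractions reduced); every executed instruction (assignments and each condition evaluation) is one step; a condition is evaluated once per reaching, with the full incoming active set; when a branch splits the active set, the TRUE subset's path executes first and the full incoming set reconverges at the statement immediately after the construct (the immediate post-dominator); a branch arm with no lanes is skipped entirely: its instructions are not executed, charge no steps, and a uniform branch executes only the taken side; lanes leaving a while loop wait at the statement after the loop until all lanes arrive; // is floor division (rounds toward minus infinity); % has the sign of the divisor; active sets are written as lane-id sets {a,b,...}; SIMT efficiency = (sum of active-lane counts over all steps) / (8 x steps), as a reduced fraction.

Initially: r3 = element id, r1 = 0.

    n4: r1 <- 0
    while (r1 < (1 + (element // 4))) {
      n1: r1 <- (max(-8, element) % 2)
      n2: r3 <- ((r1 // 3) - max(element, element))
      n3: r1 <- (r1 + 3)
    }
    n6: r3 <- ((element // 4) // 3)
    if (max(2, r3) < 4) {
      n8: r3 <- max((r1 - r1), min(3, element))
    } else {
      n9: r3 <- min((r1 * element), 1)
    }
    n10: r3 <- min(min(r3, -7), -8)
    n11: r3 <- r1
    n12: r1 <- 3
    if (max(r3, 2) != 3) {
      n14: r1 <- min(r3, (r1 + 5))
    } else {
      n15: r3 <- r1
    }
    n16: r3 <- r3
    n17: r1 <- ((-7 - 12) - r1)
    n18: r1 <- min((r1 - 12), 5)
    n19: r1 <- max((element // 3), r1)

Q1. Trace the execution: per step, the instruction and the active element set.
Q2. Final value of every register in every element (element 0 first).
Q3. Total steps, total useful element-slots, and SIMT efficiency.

step 0: r1 <- 0                      {0,1,2,3,4,5,6,7}
step 1: eval (r1 < (1 + (element // 4))) {0,1,2,3,4,5,6,7}
step 2: r1 <- (max(-8, element) % 2) {0,1,2,3,4,5,6,7}
step 3: r3 <- ((r1 // 3) - max(element, element)) {0,1,2,3,4,5,6,7}
step 4: r1 <- (r1 + 3)               {0,1,2,3,4,5,6,7}
step 5: eval (r1 < (1 + (element // 4))) {0,1,2,3,4,5,6,7}
step 6: r3 <- ((element // 4) // 3)  {0,1,2,3,4,5,6,7}
step 7: eval (max(2, r3) < 4)        {0,1,2,3,4,5,6,7}
step 8: r3 <- max((r1 - r1), min(3, element)) {0,1,2,3,4,5,6,7}
step 9: r3 <- min(min(r3, -7), -8)   {0,1,2,3,4,5,6,7}
step 10: r3 <- r1                     {0,1,2,3,4,5,6,7}
step 11: r1 <- 3                      {0,1,2,3,4,5,6,7}
step 12: eval (max(r3, 2) != 3)       {0,1,2,3,4,5,6,7}
step 13: r1 <- min(r3, (r1 + 5))      {1,3,5,7}
step 14: r3 <- r1                     {0,2,4,6}
step 15: r3 <- r3                     {0,1,2,3,4,5,6,7}
step 16: r1 <- ((-7 - 12) - r1)       {0,1,2,3,4,5,6,7}
step 17: r1 <- min((r1 - 12), 5)      {0,1,2,3,4,5,6,7}
step 18: r1 <- max((element // 3), r1) {0,1,2,3,4,5,6,7}

Answer: 19 steps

r3: 3,4,3,4,3,4,3,4
r1: 0,0,0,1,1,1,2,2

steps = 19; useful = 144; efficiency = 144/152 = 18/19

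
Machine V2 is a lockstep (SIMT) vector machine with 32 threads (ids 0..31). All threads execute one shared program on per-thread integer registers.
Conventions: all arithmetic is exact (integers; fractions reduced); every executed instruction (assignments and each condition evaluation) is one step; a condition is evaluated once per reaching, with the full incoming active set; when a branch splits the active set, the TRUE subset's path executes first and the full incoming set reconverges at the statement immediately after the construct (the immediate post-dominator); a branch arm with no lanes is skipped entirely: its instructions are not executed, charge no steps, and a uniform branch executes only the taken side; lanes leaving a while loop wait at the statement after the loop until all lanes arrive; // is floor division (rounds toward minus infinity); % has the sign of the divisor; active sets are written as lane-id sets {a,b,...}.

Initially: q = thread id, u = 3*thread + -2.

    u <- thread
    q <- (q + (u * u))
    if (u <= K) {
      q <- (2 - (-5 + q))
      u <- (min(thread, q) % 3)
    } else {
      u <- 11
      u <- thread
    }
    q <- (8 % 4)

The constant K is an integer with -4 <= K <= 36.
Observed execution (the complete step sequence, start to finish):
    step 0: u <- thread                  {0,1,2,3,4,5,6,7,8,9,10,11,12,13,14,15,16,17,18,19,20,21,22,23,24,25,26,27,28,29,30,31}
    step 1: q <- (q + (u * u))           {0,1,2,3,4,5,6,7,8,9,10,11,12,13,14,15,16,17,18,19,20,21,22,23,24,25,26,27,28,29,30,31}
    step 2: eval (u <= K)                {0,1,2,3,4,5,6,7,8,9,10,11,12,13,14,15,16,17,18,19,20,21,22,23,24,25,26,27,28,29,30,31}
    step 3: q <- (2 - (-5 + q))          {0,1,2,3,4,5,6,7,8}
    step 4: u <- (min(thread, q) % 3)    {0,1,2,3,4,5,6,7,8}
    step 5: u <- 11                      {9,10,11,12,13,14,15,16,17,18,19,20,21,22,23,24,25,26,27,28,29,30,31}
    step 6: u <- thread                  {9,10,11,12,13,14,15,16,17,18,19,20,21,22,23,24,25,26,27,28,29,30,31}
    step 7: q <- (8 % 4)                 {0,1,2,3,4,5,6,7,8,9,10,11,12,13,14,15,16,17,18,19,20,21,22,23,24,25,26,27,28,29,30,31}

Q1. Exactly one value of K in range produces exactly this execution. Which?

Answer: K = 8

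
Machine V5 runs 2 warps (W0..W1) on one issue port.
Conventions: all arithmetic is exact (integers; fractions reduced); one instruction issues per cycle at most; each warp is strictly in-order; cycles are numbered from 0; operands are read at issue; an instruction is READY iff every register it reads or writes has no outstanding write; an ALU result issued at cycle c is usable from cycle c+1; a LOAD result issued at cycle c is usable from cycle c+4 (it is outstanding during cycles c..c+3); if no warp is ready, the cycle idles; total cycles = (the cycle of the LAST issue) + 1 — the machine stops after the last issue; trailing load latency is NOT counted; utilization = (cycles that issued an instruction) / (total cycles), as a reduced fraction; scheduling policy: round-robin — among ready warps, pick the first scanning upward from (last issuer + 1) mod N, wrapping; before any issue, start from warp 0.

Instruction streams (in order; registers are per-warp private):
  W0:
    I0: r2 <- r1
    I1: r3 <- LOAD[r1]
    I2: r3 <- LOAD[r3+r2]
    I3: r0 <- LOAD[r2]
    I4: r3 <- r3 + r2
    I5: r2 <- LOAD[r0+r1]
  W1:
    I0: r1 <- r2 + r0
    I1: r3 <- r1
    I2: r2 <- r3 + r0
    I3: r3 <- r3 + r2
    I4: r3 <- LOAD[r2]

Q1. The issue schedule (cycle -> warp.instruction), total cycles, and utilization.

cycle 0: W0.I0
cycle 1: W1.I0
cycle 2: W0.I1
cycle 3: W1.I1
cycle 4: W1.I2
cycle 5: W1.I3
cycle 6: W0.I2
cycle 7: W1.I4
cycle 8: W0.I3
cycle 9: idle
cycle 10: W0.I4
cycle 11: idle
cycle 12: W0.I5

Answer: 13 cycles, utilization 11/13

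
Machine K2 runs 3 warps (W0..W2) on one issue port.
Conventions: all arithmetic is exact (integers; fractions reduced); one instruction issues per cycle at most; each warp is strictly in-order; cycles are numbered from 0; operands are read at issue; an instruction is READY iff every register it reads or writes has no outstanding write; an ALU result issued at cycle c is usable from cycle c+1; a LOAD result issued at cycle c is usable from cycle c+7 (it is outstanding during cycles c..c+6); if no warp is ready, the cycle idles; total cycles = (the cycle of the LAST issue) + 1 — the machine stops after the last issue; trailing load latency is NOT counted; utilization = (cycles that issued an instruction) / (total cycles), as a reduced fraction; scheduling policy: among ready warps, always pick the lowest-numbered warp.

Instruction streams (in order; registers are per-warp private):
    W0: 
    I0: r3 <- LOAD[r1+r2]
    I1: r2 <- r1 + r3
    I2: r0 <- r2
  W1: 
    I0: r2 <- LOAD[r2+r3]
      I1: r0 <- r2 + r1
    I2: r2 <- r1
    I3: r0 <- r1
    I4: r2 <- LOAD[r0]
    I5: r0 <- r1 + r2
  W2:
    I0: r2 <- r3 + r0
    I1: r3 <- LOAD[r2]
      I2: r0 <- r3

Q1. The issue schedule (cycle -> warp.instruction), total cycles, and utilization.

cycle 0: W0.I0
cycle 1: W1.I0
cycle 2: W2.I0
cycle 3: W2.I1
cycle 4: idle
cycle 5: idle
cycle 6: idle
cycle 7: W0.I1
cycle 8: W0.I2
cycle 9: W1.I1
cycle 10: W1.I2
cycle 11: W1.I3
cycle 12: W1.I4
cycle 13: W2.I2
cycle 14: idle
cycle 15: idle
cycle 16: idle
cycle 17: idle
cycle 18: idle
cycle 19: W1.I5

Answer: 20 cycles, utilization 3/5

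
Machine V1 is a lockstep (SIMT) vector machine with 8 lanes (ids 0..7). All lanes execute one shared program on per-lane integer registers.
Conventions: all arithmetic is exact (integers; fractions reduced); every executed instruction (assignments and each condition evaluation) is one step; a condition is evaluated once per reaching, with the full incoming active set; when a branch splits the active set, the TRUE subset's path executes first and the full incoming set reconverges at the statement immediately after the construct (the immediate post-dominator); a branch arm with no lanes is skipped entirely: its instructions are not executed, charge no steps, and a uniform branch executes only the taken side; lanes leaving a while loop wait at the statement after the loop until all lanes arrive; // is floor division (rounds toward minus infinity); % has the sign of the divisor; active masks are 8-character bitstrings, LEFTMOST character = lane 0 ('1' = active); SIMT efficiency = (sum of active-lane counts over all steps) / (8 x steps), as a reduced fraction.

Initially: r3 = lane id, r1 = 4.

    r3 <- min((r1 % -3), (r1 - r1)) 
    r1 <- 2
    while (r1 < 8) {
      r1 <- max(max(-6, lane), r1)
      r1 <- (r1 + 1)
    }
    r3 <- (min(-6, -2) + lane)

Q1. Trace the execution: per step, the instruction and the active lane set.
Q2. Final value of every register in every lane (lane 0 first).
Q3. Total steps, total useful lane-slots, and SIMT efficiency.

step 0: r3 <- min((r1 % -3), (r1 - r1)) 11111111
step 1: r1 <- 2                      11111111
step 2: eval (r1 < 8)                11111111
step 3: r1 <- max(max(-6, lane), r1) 11111111
step 4: r1 <- (r1 + 1)               11111111
step 5: eval (r1 < 8)                11111111
step 6: r1 <- max(max(-6, lane), r1) 11111110
step 7: r1 <- (r1 + 1)               11111110
step 8: eval (r1 < 8)                11111110
step 9: r1 <- max(max(-6, lane), r1) 11111100
step 10: r1 <- (r1 + 1)               11111100
step 11: eval (r1 < 8)                11111100
step 12: r1 <- max(max(-6, lane), r1) 11111000
step 13: r1 <- (r1 + 1)               11111000
step 14: eval (r1 < 8)                11111000
step 15: r1 <- max(max(-6, lane), r1) 11110000
step 16: r1 <- (r1 + 1)               11110000
step 17: eval (r1 < 8)                11110000
step 18: r1 <- max(max(-6, lane), r1) 11100000
step 19: r1 <- (r1 + 1)               11100000
step 20: eval (r1 < 8)                11100000
step 21: r3 <- (min(-6, -2) + lane)   11111111

Answer: 22 steps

r3: -6,-5,-4,-3,-2,-1,0,1
r1: 8,8,8,8,8,8,8,8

steps = 22; useful = 131; efficiency = 131/176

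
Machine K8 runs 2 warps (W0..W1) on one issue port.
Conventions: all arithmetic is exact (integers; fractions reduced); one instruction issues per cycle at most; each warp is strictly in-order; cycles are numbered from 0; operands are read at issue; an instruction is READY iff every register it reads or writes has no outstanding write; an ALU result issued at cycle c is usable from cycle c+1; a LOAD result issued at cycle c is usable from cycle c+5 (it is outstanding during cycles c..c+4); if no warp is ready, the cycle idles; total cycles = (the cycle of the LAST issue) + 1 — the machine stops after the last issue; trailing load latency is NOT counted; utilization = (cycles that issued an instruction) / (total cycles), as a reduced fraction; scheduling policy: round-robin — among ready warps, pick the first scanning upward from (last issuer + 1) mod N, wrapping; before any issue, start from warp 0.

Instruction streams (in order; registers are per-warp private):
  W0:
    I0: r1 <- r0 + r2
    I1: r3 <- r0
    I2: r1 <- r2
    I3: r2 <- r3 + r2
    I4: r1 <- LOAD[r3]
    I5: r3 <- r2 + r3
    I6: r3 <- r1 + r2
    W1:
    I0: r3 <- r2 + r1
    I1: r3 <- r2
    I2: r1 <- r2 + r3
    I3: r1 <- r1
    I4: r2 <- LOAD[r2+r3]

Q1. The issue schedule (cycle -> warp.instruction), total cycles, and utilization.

cycle 0: W0.I0
cycle 1: W1.I0
cycle 2: W0.I1
cycle 3: W1.I1
cycle 4: W0.I2
cycle 5: W1.I2
cycle 6: W0.I3
cycle 7: W1.I3
cycle 8: W0.I4
cycle 9: W1.I4
cycle 10: W0.I5
cycle 11: idle
cycle 12: idle
cycle 13: W0.I6

Answer: 14 cycles, utilization 6/7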